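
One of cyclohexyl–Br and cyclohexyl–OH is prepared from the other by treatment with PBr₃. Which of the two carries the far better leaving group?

From cyclohexyl–OH the departing group would be OH⁻ (pKₐ(H₂O) ≈ 15.7). Strong base; essentially never leaves without prior activation.
From cyclohexyl–Br the leaving group is Br⁻ (pKₐ(HBr) ≈ -9). Weak base; good leaving group.
Treatment with PBr₃ works by replacing the hydroxyl with bromide, making cyclohexyl–Br enormously more reactive.

cyclohexyl–Br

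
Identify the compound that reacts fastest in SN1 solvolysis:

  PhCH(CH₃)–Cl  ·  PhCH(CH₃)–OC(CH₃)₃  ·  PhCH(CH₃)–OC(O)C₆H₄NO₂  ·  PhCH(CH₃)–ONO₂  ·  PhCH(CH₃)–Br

PhCH(CH₃)–Br

Same R in every case — rank the leaving groups.
A good leaving group is a weak base: the lower the pKₐ of its conjugate acid, the more readily it departs.
PhCH(CH₃)–Br loses Br⁻: pKₐ(HBr) ≈ -9
PhCH(CH₃)–Cl loses Cl⁻: pKₐ(HCl) ≈ -7
PhCH(CH₃)–ONO₂ loses NO₃⁻: pKₐ(HNO₃) ≈ -1.3
PhCH(CH₃)–OC(O)C₆H₄NO₂ loses p-O₂N–C₆H₄–COO⁻: pKₐ(p-nitrobenzoic acid) ≈ 3.4
PhCH(CH₃)–OC(CH₃)₃ loses (CH₃)₃CO⁻: pKₐ(t-BuOH) ≈ 18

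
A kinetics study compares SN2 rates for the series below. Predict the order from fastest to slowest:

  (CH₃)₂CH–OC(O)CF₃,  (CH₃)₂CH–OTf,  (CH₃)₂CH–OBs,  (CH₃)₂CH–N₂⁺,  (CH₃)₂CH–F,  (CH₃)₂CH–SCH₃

With the same alkyl group throughout, only the leaving group differentiates the rates.
The more stable X⁻ (or X) is on its own — i.e. the weaker a base it is — the better a leaving group it makes.
(CH₃)₂CH–N₂⁺ loses N₂: no meaningful conjugate acid; N₂ departs as an exceptionally stable neutral molecule
(CH₃)₂CH–OTf loses OTf⁻: pKₐ(CF₃SO₃H (triflic acid)) ≈ -14
(CH₃)₂CH–OBs loses OBs⁻: pKₐ(p-BrC₆H₄SO₃H) ≈ -2.8
(CH₃)₂CH–OC(O)CF₃ loses CF₃COO⁻: pKₐ(CF₃COOH) ≈ 0.2
(CH₃)₂CH–F loses F⁻: pKₐ(HF) ≈ 3.2
(CH₃)₂CH–SCH₃ loses RS⁻: pKₐ(RSH (a thiol)) ≈ 10.5

(CH₃)₂CH–N₂⁺ > (CH₃)₂CH–OTf > (CH₃)₂CH–OBs > (CH₃)₂CH–OC(O)CF₃ > (CH₃)₂CH–F > (CH₃)₂CH–SCH₃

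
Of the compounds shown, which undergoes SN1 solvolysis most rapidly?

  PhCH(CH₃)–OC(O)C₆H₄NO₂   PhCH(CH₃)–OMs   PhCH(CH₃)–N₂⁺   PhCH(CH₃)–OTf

PhCH(CH₃)–N₂⁺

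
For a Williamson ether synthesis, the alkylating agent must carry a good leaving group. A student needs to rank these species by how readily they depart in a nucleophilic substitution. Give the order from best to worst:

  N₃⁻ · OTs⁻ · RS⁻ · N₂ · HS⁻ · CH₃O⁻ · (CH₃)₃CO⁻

N₂ > OTs⁻ > N₃⁻ > HS⁻ > RS⁻ > CH₃O⁻ > (CH₃)₃CO⁻

N₂: no meaningful conjugate acid; N₂ departs as an exceptionally stable neutral molecule
OTs⁻: pKₐ(p-CH₃C₆H₄SO₃H (TsOH)) ≈ -2.8
N₃⁻: pKₐ(HN₃) ≈ 4.7
HS⁻: pKₐ(H₂S) ≈ 7
RS⁻: pKₐ(RSH (a thiol)) ≈ 10.5
CH₃O⁻: pKₐ(CH₃OH) ≈ 15.5
(CH₃)₃CO⁻: pKₐ(t-BuOH) ≈ 18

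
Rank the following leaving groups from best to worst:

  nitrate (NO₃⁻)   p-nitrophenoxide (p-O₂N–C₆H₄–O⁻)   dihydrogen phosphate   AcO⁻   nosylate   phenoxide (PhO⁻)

nosylate > nitrate (NO₃⁻) > dihydrogen phosphate > AcO⁻ > p-nitrophenoxide (p-O₂N–C₆H₄–O⁻) > phenoxide (PhO⁻)

nosylate: pKₐ(p-O₂NC₆H₄SO₃H) ≈ -3.5 — p-nitro group further stabilises the sulfonate
nitrate (NO₃⁻): pKₐ(HNO₃) ≈ -1.3
dihydrogen phosphate: pKₐ(H₃PO₄) ≈ 2.1
AcO⁻: pKₐ(CH₃COOH) ≈ 4.8
p-nitrophenoxide (p-O₂N–C₆H₄–O⁻): pKₐ(p-nitrophenol) ≈ 7.2 — nitro group delocalises the charge; the classic chromogenic LG
phenoxide (PhO⁻): pKₐ(C₆H₅OH (phenol)) ≈ 10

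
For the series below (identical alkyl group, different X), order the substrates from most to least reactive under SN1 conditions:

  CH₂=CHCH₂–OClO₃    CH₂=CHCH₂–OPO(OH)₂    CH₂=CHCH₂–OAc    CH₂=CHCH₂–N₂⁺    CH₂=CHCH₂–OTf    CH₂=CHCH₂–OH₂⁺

CH₂=CHCH₂–N₂⁺ > CH₂=CHCH₂–OTf > CH₂=CHCH₂–OClO₃ > CH₂=CHCH₂–OH₂⁺ > CH₂=CHCH₂–OPO(OH)₂ > CH₂=CHCH₂–OAc

With the same alkyl group throughout, only the leaving group differentiates the rates.
The more stable X⁻ (or X) is on its own — i.e. the weaker a base it is — the better a leaving group it makes.
CH₂=CHCH₂–N₂⁺ loses N₂: no meaningful conjugate acid; N₂ departs as an exceptionally stable neutral molecule
CH₂=CHCH₂–OTf loses OTf⁻: pKₐ(CF₃SO₃H (triflic acid)) ≈ -14
CH₂=CHCH₂–OClO₃ loses ClO₄⁻: pKₐ(HClO₄) ≈ -10
CH₂=CHCH₂–OH₂⁺ loses H₂O: pKₐ(H₃O⁺) ≈ -1.7
CH₂=CHCH₂–OPO(OH)₂ loses H₂PO₄⁻: pKₐ(H₃PO₄) ≈ 2.1
CH₂=CHCH₂–OAc loses AcO⁻: pKₐ(CH₃COOH) ≈ 4.8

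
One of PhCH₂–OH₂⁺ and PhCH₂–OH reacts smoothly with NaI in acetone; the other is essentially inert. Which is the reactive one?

From PhCH₂–OH the departing group would be OH⁻ (pKₐ(H₂O) ≈ 15.7). Strong base; essentially never leaves without prior activation.
From PhCH₂–OH₂⁺ the leaving group is H₂O (pKₐ(H₃O⁺) ≈ -1.7). Neutral; leaves from a protonated alcohol (R–OH₂⁺).
(In practice PhCH₂–OH₂⁺ is made from PhCH₂–OH by protonation with strong acid, converting the leaving group from hydroxide to neutral water.)

PhCH₂–OH₂⁺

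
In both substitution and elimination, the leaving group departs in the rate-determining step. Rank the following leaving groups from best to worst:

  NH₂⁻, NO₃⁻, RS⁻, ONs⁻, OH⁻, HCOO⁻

ONs⁻ > NO₃⁻ > HCOO⁻ > RS⁻ > OH⁻ > NH₂⁻

The more stable X⁻ (or X) is on its own — i.e. the weaker a base it is — the better a leaving group it makes.
ONs⁻: pKₐ(p-O₂NC₆H₄SO₃H) ≈ -3.5
NO₃⁻: pKₐ(HNO₃) ≈ -1.3
HCOO⁻: pKₐ(HCOOH) ≈ 3.8
RS⁻: pKₐ(RSH (a thiol)) ≈ 10.5
OH⁻: pKₐ(H₂O) ≈ 15.7
NH₂⁻: pKₐ(NH₃) ≈ 38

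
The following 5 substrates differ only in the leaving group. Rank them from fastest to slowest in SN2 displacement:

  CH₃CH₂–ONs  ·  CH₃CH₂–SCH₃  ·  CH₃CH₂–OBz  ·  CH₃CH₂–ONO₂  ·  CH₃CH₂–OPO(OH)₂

The skeletons are identical, so relative rate is governed entirely by leaving-group ability.
Rank by basicity of the departing species: weakest base leaves most easily.
CH₃CH₂–ONs loses ONs⁻: pKₐ(p-O₂NC₆H₄SO₃H) ≈ -3.5
CH₃CH₂–ONO₂ loses NO₃⁻: pKₐ(HNO₃) ≈ -1.3
CH₃CH₂–OPO(OH)₂ loses H₂PO₄⁻: pKₐ(H₃PO₄) ≈ 2.1
CH₃CH₂–OBz loses PhCOO⁻: pKₐ(C₆H₅COOH) ≈ 4.2
CH₃CH₂–SCH₃ loses RS⁻: pKₐ(RSH (a thiol)) ≈ 10.5

CH₃CH₂–ONs > CH₃CH₂–ONO₂ > CH₃CH₂–OPO(OH)₂ > CH₃CH₂–OBz > CH₃CH₂–SCH₃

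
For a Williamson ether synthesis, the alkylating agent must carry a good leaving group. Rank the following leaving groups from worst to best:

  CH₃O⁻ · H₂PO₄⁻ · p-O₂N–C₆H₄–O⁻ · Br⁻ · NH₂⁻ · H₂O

NH₂⁻ < CH₃O⁻ < p-O₂N–C₆H₄–O⁻ < H₂PO₄⁻ < H₂O < Br⁻

A good leaving group is a weak base: the lower the pKₐ of its conjugate acid, the more readily it departs.
Br⁻: pKₐ(HBr) ≈ -9 — weak base; good leaving group
H₂O: pKₐ(H₃O⁺) ≈ -1.7 — neutral; leaves from a protonated alcohol (R–OH₂⁺)
H₂PO₄⁻: pKₐ(H₃PO₄) ≈ 2.1
p-O₂N–C₆H₄–O⁻: pKₐ(p-nitrophenol) ≈ 7.2
CH₃O⁻: pKₐ(CH₃OH) ≈ 15.5 — strong base; alkoxides do not leave unassisted
NH₂⁻: pKₐ(NH₃) ≈ 38 — extremely strong base; never a leaving group
The question asks for worst first, so the sequence is read in increasing leaving-group ability.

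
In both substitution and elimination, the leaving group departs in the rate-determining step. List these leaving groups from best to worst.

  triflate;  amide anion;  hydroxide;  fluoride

triflate > fluoride > hydroxide > amide anion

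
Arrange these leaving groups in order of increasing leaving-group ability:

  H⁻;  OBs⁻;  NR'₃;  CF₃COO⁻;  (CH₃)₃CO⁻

H⁻ < (CH₃)₃CO⁻ < NR'₃ < CF₃COO⁻ < OBs⁻

Rank by basicity of the departing species: weakest base leaves most easily.
OBs⁻: pKₐ(p-BrC₆H₄SO₃H) ≈ -2.8 — arenesulfonate with a p-bromo substituent
CF₃COO⁻: pKₐ(CF₃COOH) ≈ 0.2 — strongly electron-withdrawing CF₃ stabilises the carboxylate
NR'₃: pKₐ(R'₃NH⁺) ≈ 10.7 — neutral but still a fairly strong base; Hofmann-elimination LG
(CH₃)₃CO⁻: pKₐ(t-BuOH) ≈ 18 — bulky, strongly basic alkoxide
H⁻: pKₐ(H₂) ≈ 36
The question asks for worst first, so the sequence is read in increasing leaving-group ability.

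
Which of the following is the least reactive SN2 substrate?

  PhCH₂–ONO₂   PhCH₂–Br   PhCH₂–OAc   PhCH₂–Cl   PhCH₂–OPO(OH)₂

PhCH₂–OAc

Same R in every case — rank the leaving groups.
A good leaving group is a weak base: the lower the pKₐ of its conjugate acid, the more readily it departs.
PhCH₂–Br loses Br⁻: pKₐ(HBr) ≈ -9
PhCH₂–Cl loses Cl⁻: pKₐ(HCl) ≈ -7
PhCH₂–ONO₂ loses NO₃⁻: pKₐ(HNO₃) ≈ -1.3
PhCH₂–OPO(OH)₂ loses H₂PO₄⁻: pKₐ(H₃PO₄) ≈ 2.1
PhCH₂–OAc loses AcO⁻: pKₐ(CH₃COOH) ≈ 4.8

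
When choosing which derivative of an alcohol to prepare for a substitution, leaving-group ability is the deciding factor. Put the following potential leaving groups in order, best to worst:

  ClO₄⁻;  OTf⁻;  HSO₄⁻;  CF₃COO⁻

OTf⁻ > ClO₄⁻ > HSO₄⁻ > CF₃COO⁻

The more stable X⁻ (or X) is on its own — i.e. the weaker a base it is — the better a leaving group it makes.
OTf⁻: pKₐ(CF₃SO₃H (triflic acid)) ≈ -14
ClO₄⁻: pKₐ(HClO₄) ≈ -10
HSO₄⁻: pKₐ(H₂SO₄) ≈ -3
CF₃COO⁻: pKₐ(CF₃COOH) ≈ 0.2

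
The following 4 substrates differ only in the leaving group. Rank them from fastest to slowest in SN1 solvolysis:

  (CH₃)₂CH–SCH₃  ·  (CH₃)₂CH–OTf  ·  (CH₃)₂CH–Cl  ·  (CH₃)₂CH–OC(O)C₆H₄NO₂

The skeletons are identical, so relative rate is governed entirely by leaving-group ability.
A good leaving group is a weak base: the lower the pKₐ of its conjugate acid, the more readily it departs.
(CH₃)₂CH–OTf loses OTf⁻: pKₐ(CF₃SO₃H (triflic acid)) ≈ -14
(CH₃)₂CH–Cl loses Cl⁻: pKₐ(HCl) ≈ -7
(CH₃)₂CH–OC(O)C₆H₄NO₂ loses p-O₂N–C₆H₄–COO⁻: pKₐ(p-nitrobenzoic acid) ≈ 3.4
(CH₃)₂CH–SCH₃ loses RS⁻: pKₐ(RSH (a thiol)) ≈ 10.5

(CH₃)₂CH–OTf > (CH₃)₂CH–Cl > (CH₃)₂CH–OC(O)C₆H₄NO₂ > (CH₃)₂CH–SCH₃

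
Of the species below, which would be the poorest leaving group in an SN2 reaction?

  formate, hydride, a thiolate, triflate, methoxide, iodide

hydride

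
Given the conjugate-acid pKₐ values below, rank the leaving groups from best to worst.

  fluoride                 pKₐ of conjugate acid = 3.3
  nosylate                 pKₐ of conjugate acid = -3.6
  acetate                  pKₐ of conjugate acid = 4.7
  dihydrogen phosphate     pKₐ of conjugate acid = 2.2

Lower conjugate-acid pKₐ ⇒ weaker base ⇒ better leaving group.
Sorting by the given values: nosylate (-3.6), dihydrogen phosphate (2.2), fluoride (3.3), acetate (4.7).

nosylate > dihydrogen phosphate > fluoride > acetate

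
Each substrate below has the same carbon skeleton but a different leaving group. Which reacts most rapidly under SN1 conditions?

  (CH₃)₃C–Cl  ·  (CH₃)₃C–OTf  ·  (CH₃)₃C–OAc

The skeletons are identical, so relative rate is governed entirely by leaving-group ability.
The more stable X⁻ (or X) is on its own — i.e. the weaker a base it is — the better a leaving group it makes.
(CH₃)₃C–OTf loses OTf⁻: pKₐ(CF₃SO₃H (triflic acid)) ≈ -14
(CH₃)₃C–Cl loses Cl⁻: pKₐ(HCl) ≈ -7
(CH₃)₃C–OAc loses AcO⁻: pKₐ(CH₃COOH) ≈ 4.8

(CH₃)₃C–OTf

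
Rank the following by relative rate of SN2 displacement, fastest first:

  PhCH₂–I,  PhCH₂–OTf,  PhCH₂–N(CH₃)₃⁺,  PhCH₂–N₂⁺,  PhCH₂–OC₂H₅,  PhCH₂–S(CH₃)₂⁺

PhCH₂–N₂⁺ > PhCH₂–OTf > PhCH₂–I > PhCH₂–S(CH₃)₂⁺ > PhCH₂–N(CH₃)₃⁺ > PhCH₂–OC₂H₅

Same R in every case — rank the leaving groups.
Leaving-group ability tracks the stability of the departed species; conjugate-acid pKₐ is the usual yardstick (lower pKₐ → better LG).
PhCH₂–N₂⁺ loses N₂: no meaningful conjugate acid; N₂ departs as an exceptionally stable neutral molecule
PhCH₂–OTf loses OTf⁻: pKₐ(CF₃SO₃H (triflic acid)) ≈ -14
PhCH₂–I loses I⁻: pKₐ(HI) ≈ -10
PhCH₂–S(CH₃)₂⁺ loses SR'₂: pKₐ(R'₂SH⁺) ≈ -7
PhCH₂–N(CH₃)₃⁺ loses NR'₃: pKₐ(R'₃NH⁺) ≈ 10.7
PhCH₂–OC₂H₅ loses CH₃CH₂O⁻: pKₐ(CH₃CH₂OH) ≈ 16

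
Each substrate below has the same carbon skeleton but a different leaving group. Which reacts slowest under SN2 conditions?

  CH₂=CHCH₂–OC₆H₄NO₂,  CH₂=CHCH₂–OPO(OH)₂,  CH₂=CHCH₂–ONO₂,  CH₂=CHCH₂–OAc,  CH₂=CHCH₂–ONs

CH₂=CHCH₂–OC₆H₄NO₂

Same R in every case — rank the leaving groups.
The more stable X⁻ (or X) is on its own — i.e. the weaker a base it is — the better a leaving group it makes.
CH₂=CHCH₂–ONs loses ONs⁻: pKₐ(p-O₂NC₆H₄SO₃H) ≈ -3.5
CH₂=CHCH₂–ONO₂ loses NO₃⁻: pKₐ(HNO₃) ≈ -1.3
CH₂=CHCH₂–OPO(OH)₂ loses H₂PO₄⁻: pKₐ(H₃PO₄) ≈ 2.1
CH₂=CHCH₂–OAc loses AcO⁻: pKₐ(CH₃COOH) ≈ 4.8
CH₂=CHCH₂–OC₆H₄NO₂ loses p-O₂N–C₆H₄–O⁻: pKₐ(p-nitrophenol) ≈ 7.2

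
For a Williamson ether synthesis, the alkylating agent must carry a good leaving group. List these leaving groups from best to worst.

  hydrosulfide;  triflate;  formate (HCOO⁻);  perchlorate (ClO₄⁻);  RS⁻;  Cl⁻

A good leaving group is a weak base: the lower the pKₐ of its conjugate acid, the more readily it departs.
triflate: pKₐ(CF₃SO₃H (triflic acid)) ≈ -14
perchlorate (ClO₄⁻): pKₐ(HClO₄) ≈ -10
Cl⁻: pKₐ(HCl) ≈ -7
formate (HCOO⁻): pKₐ(HCOOH) ≈ 3.8
hydrosulfide: pKₐ(H₂S) ≈ 7
RS⁻: pKₐ(RSH (a thiol)) ≈ 10.5

triflate > perchlorate (ClO₄⁻) > Cl⁻ > formate (HCOO⁻) > hydrosulfide > RS⁻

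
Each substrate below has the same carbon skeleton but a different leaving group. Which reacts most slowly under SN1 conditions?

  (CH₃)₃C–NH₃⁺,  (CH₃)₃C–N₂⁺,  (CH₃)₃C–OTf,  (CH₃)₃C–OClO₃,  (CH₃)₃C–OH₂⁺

(CH₃)₃C–NH₃⁺

Same R in every case — rank the leaving groups.
Rank by basicity of the departing species: weakest base leaves most easily.
(CH₃)₃C–N₂⁺ loses N₂: no meaningful conjugate acid; N₂ departs as an exceptionally stable neutral molecule
(CH₃)₃C–OTf loses OTf⁻: pKₐ(CF₃SO₃H (triflic acid)) ≈ -14
(CH₃)₃C–OClO₃ loses ClO₄⁻: pKₐ(HClO₄) ≈ -10
(CH₃)₃C–OH₂⁺ loses H₂O: pKₐ(H₃O⁺) ≈ -1.7
(CH₃)₃C–NH₃⁺ loses NH₃: pKₐ(NH₄⁺) ≈ 9.2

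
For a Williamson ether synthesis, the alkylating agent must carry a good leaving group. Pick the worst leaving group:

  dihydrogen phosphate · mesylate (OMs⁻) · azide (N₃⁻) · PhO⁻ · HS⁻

PhO⁻

Leaving-group ability tracks the stability of the departed species; conjugate-acid pKₐ is the usual yardstick (lower pKₐ → better LG).
mesylate (OMs⁻): pKₐ(CH₃SO₃H (MsOH)) ≈ -1.9
dihydrogen phosphate: pKₐ(H₃PO₄) ≈ 2.1
azide (N₃⁻): pKₐ(HN₃) ≈ 4.7
HS⁻: pKₐ(H₂S) ≈ 7
PhO⁻: pKₐ(C₆H₅OH (phenol)) ≈ 10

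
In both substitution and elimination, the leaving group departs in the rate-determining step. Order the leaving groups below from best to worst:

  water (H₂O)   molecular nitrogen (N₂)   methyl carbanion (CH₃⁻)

molecular nitrogen (N₂) > water (H₂O) > methyl carbanion (CH₃⁻)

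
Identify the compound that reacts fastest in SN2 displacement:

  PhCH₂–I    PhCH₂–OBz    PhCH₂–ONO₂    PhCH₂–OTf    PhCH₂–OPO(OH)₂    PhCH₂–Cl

PhCH₂–OTf

Identical carbon frameworks mean the comparison reduces to leaving-group quality.
The more stable X⁻ (or X) is on its own — i.e. the weaker a base it is — the better a leaving group it makes.
PhCH₂–OTf loses OTf⁻: pKₐ(CF₃SO₃H (triflic acid)) ≈ -14
PhCH₂–I loses I⁻: pKₐ(HI) ≈ -10
PhCH₂–Cl loses Cl⁻: pKₐ(HCl) ≈ -7
PhCH₂–ONO₂ loses NO₃⁻: pKₐ(HNO₃) ≈ -1.3
PhCH₂–OPO(OH)₂ loses H₂PO₄⁻: pKₐ(H₃PO₄) ≈ 2.1
PhCH₂–OBz loses PhCOO⁻: pKₐ(C₆H₅COOH) ≈ 4.2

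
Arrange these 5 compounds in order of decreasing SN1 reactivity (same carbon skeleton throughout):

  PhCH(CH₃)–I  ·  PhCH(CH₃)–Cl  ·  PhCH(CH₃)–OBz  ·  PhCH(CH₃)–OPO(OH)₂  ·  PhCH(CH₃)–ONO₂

Same R in every case — rank the leaving groups.
A good leaving group is a weak base: the lower the pKₐ of its conjugate acid, the more readily it departs.
PhCH(CH₃)–I loses I⁻: pKₐ(HI) ≈ -10
PhCH(CH₃)–Cl loses Cl⁻: pKₐ(HCl) ≈ -7
PhCH(CH₃)–ONO₂ loses NO₃⁻: pKₐ(HNO₃) ≈ -1.3
PhCH(CH₃)–OPO(OH)₂ loses H₂PO₄⁻: pKₐ(H₃PO₄) ≈ 2.1
PhCH(CH₃)–OBz loses PhCOO⁻: pKₐ(C₆H₅COOH) ≈ 4.2

PhCH(CH₃)–I > PhCH(CH₃)–Cl > PhCH(CH₃)–ONO₂ > PhCH(CH₃)–OPO(OH)₂ > PhCH(CH₃)–OBz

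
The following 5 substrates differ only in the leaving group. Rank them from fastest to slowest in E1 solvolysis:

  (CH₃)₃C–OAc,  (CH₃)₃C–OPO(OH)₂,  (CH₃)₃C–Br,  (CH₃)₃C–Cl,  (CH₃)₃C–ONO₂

Same R in every case — rank the leaving groups.
Leaving-group ability tracks the stability of the departed species; conjugate-acid pKₐ is the usual yardstick (lower pKₐ → better LG).
(CH₃)₃C–Br loses Br⁻: pKₐ(HBr) ≈ -9
(CH₃)₃C–Cl loses Cl⁻: pKₐ(HCl) ≈ -7
(CH₃)₃C–ONO₂ loses NO₃⁻: pKₐ(HNO₃) ≈ -1.3
(CH₃)₃C–OPO(OH)₂ loses H₂PO₄⁻: pKₐ(H₃PO₄) ≈ 2.1
(CH₃)₃C–OAc loses AcO⁻: pKₐ(CH₃COOH) ≈ 4.8

(CH₃)₃C–Br > (CH₃)₃C–Cl > (CH₃)₃C–ONO₂ > (CH₃)₃C–OPO(OH)₂ > (CH₃)₃C–OAc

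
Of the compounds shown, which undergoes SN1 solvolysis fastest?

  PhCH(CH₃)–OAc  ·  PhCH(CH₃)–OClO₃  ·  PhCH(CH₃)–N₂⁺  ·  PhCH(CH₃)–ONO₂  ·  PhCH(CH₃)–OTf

PhCH(CH₃)–N₂⁺

Same R in every case — rank the leaving groups.
Leaving-group ability tracks the stability of the departed species; conjugate-acid pKₐ is the usual yardstick (lower pKₐ → better LG).
PhCH(CH₃)–N₂⁺ loses N₂: no meaningful conjugate acid; N₂ departs as an exceptionally stable neutral molecule
PhCH(CH₃)–OTf loses OTf⁻: pKₐ(CF₃SO₃H (triflic acid)) ≈ -14
PhCH(CH₃)–OClO₃ loses ClO₄⁻: pKₐ(HClO₄) ≈ -10
PhCH(CH₃)–ONO₂ loses NO₃⁻: pKₐ(HNO₃) ≈ -1.3
PhCH(CH₃)–OAc loses AcO⁻: pKₐ(CH₃COOH) ≈ 4.8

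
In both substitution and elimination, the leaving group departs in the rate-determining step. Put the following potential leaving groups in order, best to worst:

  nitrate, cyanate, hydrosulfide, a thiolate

nitrate > cyanate > hydrosulfide > a thiolate

Leaving-group ability tracks the stability of the departed species; conjugate-acid pKₐ is the usual yardstick (lower pKₐ → better LG).
nitrate: pKₐ(HNO₃) ≈ -1.3 — resonance-delocalised over three oxygens
cyanate: pKₐ(HOCN) ≈ 3.5 — resonance between N and O
hydrosulfide: pKₐ(H₂S) ≈ 7
a thiolate: pKₐ(RSH (a thiol)) ≈ 10.5 — moderately basic; rarely leaves without activation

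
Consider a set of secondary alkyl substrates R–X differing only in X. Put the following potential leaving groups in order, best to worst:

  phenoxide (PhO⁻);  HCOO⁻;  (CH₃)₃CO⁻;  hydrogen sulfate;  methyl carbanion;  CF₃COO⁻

Rank by basicity of the departing species: weakest base leaves most easily.
hydrogen sulfate: pKₐ(H₂SO₄) ≈ -3
CF₃COO⁻: pKₐ(CF₃COOH) ≈ 0.2
HCOO⁻: pKₐ(HCOOH) ≈ 3.8 — resonance-stabilised carboxylate
phenoxide (PhO⁻): pKₐ(C₆H₅OH (phenol)) ≈ 10 — resonance into the ring helps, but still a poor LG
(CH₃)₃CO⁻: pKₐ(t-BuOH) ≈ 18 — bulky, strongly basic alkoxide
methyl carbanion: pKₐ(CH₄) ≈ 48

hydrogen sulfate > CF₃COO⁻ > HCOO⁻ > phenoxide (PhO⁻) > (CH₃)₃CO⁻ > methyl carbanion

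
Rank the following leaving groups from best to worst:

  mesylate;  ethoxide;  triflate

triflate: pKₐ(CF₃SO₃H (triflic acid)) ≈ -14
mesylate: pKₐ(CH₃SO₃H (MsOH)) ≈ -1.9
ethoxide: pKₐ(CH₃CH₂OH) ≈ 16

triflate > mesylate > ethoxide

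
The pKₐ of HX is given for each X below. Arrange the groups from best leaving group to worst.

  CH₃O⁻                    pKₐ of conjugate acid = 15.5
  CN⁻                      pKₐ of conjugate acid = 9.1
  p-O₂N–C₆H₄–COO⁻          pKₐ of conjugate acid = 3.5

p-O₂N–C₆H₄–COO⁻ > CN⁻ > CH₃O⁻

Lower conjugate-acid pKₐ ⇒ weaker base ⇒ better leaving group.
Sorting by the given values: p-O₂N–C₆H₄–COO⁻ (3.5), CN⁻ (9.1), CH₃O⁻ (15.5).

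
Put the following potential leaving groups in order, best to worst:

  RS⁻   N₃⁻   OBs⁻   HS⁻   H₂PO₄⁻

OBs⁻ > H₂PO₄⁻ > N₃⁻ > HS⁻ > RS⁻

A good leaving group is a weak base: the lower the pKₐ of its conjugate acid, the more readily it departs.
OBs⁻: pKₐ(p-BrC₆H₄SO₃H) ≈ -2.8 — arenesulfonate with a p-bromo substituent
H₂PO₄⁻: pKₐ(H₃PO₄) ≈ 2.1 — moderate base; biological leaving group after further activation
N₃⁻: pKₐ(HN₃) ≈ 4.7 — linear, resonance-stabilised
HS⁻: pKₐ(H₂S) ≈ 7 — larger and more polarisable than the oxygen analogue
RS⁻: pKₐ(RSH (a thiol)) ≈ 10.5 — moderately basic; rarely leaves without activation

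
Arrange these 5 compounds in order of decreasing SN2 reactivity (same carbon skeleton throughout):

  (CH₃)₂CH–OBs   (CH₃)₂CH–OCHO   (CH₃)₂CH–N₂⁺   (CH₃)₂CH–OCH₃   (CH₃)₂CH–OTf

Identical carbon frameworks mean the comparison reduces to leaving-group quality.
The more stable X⁻ (or X) is on its own — i.e. the weaker a base it is — the better a leaving group it makes.
(CH₃)₂CH–N₂⁺ loses N₂: no meaningful conjugate acid; N₂ departs as an exceptionally stable neutral molecule
(CH₃)₂CH–OTf loses OTf⁻: pKₐ(CF₃SO₃H (triflic acid)) ≈ -14
(CH₃)₂CH–OBs loses OBs⁻: pKₐ(p-BrC₆H₄SO₃H) ≈ -2.8
(CH₃)₂CH–OCHO loses HCOO⁻: pKₐ(HCOOH) ≈ 3.8
(CH₃)₂CH–OCH₃ loses CH₃O⁻: pKₐ(CH₃OH) ≈ 15.5

(CH₃)₂CH–N₂⁺ > (CH₃)₂CH–OTf > (CH₃)₂CH–OBs > (CH₃)₂CH–OCHO > (CH₃)₂CH–OCH₃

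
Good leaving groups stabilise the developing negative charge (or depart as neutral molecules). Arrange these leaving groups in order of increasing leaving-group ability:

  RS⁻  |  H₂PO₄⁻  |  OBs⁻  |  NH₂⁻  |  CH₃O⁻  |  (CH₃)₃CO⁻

OBs⁻: pKₐ(p-BrC₆H₄SO₃H) ≈ -2.8
H₂PO₄⁻: pKₐ(H₃PO₄) ≈ 2.1
RS⁻: pKₐ(RSH (a thiol)) ≈ 10.5
CH₃O⁻: pKₐ(CH₃OH) ≈ 15.5
(CH₃)₃CO⁻: pKₐ(t-BuOH) ≈ 18
NH₂⁻: pKₐ(NH₃) ≈ 38
The question asks for worst first, so the sequence is read in increasing leaving-group ability.

NH₂⁻ < (CH₃)₃CO⁻ < CH₃O⁻ < RS⁻ < H₂PO₄⁻ < OBs⁻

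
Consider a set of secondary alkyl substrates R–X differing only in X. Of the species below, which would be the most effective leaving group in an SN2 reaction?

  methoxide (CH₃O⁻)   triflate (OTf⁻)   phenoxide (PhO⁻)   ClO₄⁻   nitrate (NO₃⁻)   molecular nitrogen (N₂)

The more stable X⁻ (or X) is on its own — i.e. the weaker a base it is — the better a leaving group it makes.
molecular nitrogen (N₂): no meaningful conjugate acid; N₂ departs as an exceptionally stable neutral molecule
triflate (OTf⁻): pKₐ(CF₃SO₃H (triflic acid)) ≈ -14
ClO₄⁻: pKₐ(HClO₄) ≈ -10
nitrate (NO₃⁻): pKₐ(HNO₃) ≈ -1.3
phenoxide (PhO⁻): pKₐ(C₆H₅OH (phenol)) ≈ 10
methoxide (CH₃O⁻): pKₐ(CH₃OH) ≈ 15.5

molecular nitrogen (N₂)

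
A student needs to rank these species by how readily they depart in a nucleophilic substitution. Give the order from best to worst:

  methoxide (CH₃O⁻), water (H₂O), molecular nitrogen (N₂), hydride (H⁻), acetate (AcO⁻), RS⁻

molecular nitrogen (N₂) > water (H₂O) > acetate (AcO⁻) > RS⁻ > methoxide (CH₃O⁻) > hydride (H⁻)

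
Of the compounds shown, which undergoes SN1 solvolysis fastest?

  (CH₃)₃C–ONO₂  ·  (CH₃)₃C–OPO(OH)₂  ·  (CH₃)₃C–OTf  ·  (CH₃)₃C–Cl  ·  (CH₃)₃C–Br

The skeletons are identical, so relative rate is governed entirely by leaving-group ability.
A good leaving group is a weak base: the lower the pKₐ of its conjugate acid, the more readily it departs.
(CH₃)₃C–OTf loses OTf⁻: pKₐ(CF₃SO₃H (triflic acid)) ≈ -14
(CH₃)₃C–Br loses Br⁻: pKₐ(HBr) ≈ -9
(CH₃)₃C–Cl loses Cl⁻: pKₐ(HCl) ≈ -7
(CH₃)₃C–ONO₂ loses NO₃⁻: pKₐ(HNO₃) ≈ -1.3
(CH₃)₃C–OPO(OH)₂ loses H₂PO₄⁻: pKₐ(H₃PO₄) ≈ 2.1

(CH₃)₃C–OTf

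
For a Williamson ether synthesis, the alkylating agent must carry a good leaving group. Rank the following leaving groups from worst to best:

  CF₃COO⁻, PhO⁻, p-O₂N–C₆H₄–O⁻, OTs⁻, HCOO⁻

PhO⁻ < p-O₂N–C₆H₄–O⁻ < HCOO⁻ < CF₃COO⁻ < OTs⁻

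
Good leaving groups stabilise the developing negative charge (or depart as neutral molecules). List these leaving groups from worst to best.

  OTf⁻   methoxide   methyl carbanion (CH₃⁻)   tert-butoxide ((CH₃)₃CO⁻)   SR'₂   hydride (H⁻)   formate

Leaving-group ability tracks the stability of the departed species; conjugate-acid pKₐ is the usual yardstick (lower pKₐ → better LG).
OTf⁻: pKₐ(CF₃SO₃H (triflic acid)) ≈ -14
SR'₂: pKₐ(R'₂SH⁺) ≈ -7
formate: pKₐ(HCOOH) ≈ 3.8 — resonance-stabilised carboxylate
methoxide: pKₐ(CH₃OH) ≈ 15.5 — strong base; alkoxides do not leave unassisted
tert-butoxide ((CH₃)₃CO⁻): pKₐ(t-BuOH) ≈ 18 — bulky, strongly basic alkoxide
hydride (H⁻): pKₐ(H₂) ≈ 36
methyl carbanion (CH₃⁻): pKₐ(CH₄) ≈ 48
The question asks for worst first, so the sequence is read in increasing leaving-group ability.

methyl carbanion (CH₃⁻) < hydride (H⁻) < tert-butoxide ((CH₃)₃CO⁻) < methoxide < formate < SR'₂ < OTf⁻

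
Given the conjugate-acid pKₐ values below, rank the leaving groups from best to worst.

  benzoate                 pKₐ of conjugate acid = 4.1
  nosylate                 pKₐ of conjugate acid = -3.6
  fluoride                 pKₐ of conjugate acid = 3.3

nosylate > fluoride > benzoate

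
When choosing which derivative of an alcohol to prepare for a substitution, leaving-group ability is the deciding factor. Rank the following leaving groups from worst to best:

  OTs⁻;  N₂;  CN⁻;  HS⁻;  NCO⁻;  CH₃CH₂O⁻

The more stable X⁻ (or X) is on its own — i.e. the weaker a base it is — the better a leaving group it makes.
N₂: no meaningful conjugate acid; N₂ departs as an exceptionally stable neutral molecule
OTs⁻: pKₐ(p-CH₃C₆H₄SO₃H (TsOH)) ≈ -2.8
NCO⁻: pKₐ(HOCN) ≈ 3.5
HS⁻: pKₐ(H₂S) ≈ 7
CN⁻: pKₐ(HCN) ≈ 9.2
CH₃CH₂O⁻: pKₐ(CH₃CH₂OH) ≈ 16
Reversing gives the worst-to-best order requested.

CH₃CH₂O⁻ < CN⁻ < HS⁻ < NCO⁻ < OTs⁻ < N₂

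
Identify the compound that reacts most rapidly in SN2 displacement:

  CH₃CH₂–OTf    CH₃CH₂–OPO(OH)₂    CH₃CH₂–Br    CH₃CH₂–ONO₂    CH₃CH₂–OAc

Same R in every case — rank the leaving groups.
Leaving-group ability tracks the stability of the departed species; conjugate-acid pKₐ is the usual yardstick (lower pKₐ → better LG).
CH₃CH₂–OTf loses OTf⁻: pKₐ(CF₃SO₃H (triflic acid)) ≈ -14
CH₃CH₂–Br loses Br⁻: pKₐ(HBr) ≈ -9
CH₃CH₂–ONO₂ loses NO₃⁻: pKₐ(HNO₃) ≈ -1.3
CH₃CH₂–OPO(OH)₂ loses H₂PO₄⁻: pKₐ(H₃PO₄) ≈ 2.1
CH₃CH₂–OAc loses AcO⁻: pKₐ(CH₃COOH) ≈ 4.8

CH₃CH₂–OTf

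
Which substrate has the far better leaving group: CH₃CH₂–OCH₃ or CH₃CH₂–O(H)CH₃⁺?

CH₃CH₂–O(H)CH₃⁺

From CH₃CH₂–OCH₃ the departing group would be CH₃O⁻ (pKₐ(CH₃OH) ≈ 15.5). Strong base; alkoxides do not leave unassisted.
From CH₃CH₂–O(H)CH₃⁺ the leaving group is R'OH (pKₐ(R'OH₂⁺) ≈ -2.4). Neutral; leaves from a protonated ether (an oxonium ion, R–O(H)R'⁺).
(In practice CH₃CH₂–O(H)CH₃⁺ is made from CH₃CH₂–OCH₃ by protonation with concentrated HI, allowing neutral methanol, rather than methoxide, to depart.)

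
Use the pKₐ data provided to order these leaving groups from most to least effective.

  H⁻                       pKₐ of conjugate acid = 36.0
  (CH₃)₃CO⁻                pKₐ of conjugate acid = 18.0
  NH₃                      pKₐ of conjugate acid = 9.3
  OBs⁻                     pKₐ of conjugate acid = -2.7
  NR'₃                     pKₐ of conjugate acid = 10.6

OBs⁻ > NH₃ > NR'₃ > (CH₃)₃CO⁻ > H⁻

Lower conjugate-acid pKₐ ⇒ weaker base ⇒ better leaving group.
Sorting by the given values: OBs⁻ (-2.7), NH₃ (9.3), NR'₃ (10.6), (CH₃)₃CO⁻ (18.0), H⁻ (36.0).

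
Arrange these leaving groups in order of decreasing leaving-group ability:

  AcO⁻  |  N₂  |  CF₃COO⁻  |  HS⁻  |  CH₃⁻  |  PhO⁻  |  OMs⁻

N₂ > OMs⁻ > CF₃COO⁻ > AcO⁻ > HS⁻ > PhO⁻ > CH₃⁻

N₂: no meaningful conjugate acid; N₂ departs as an exceptionally stable neutral molecule
OMs⁻: pKₐ(CH₃SO₃H (MsOH)) ≈ -1.9
CF₃COO⁻: pKₐ(CF₃COOH) ≈ 0.2
AcO⁻: pKₐ(CH₃COOH) ≈ 4.8
HS⁻: pKₐ(H₂S) ≈ 7
PhO⁻: pKₐ(C₆H₅OH (phenol)) ≈ 10
CH₃⁻: pKₐ(CH₄) ≈ 48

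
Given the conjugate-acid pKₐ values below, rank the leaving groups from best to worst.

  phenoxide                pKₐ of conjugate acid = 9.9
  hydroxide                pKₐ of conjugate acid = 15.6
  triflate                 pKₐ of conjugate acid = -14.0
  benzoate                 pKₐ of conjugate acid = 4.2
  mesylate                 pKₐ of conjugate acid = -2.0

triflate > mesylate > benzoate > phenoxide > hydroxide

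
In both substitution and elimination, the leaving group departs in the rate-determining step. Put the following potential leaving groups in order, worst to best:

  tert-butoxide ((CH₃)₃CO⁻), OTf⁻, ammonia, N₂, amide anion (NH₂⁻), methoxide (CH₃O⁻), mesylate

amide anion (NH₂⁻) < tert-butoxide ((CH₃)₃CO⁻) < methoxide (CH₃O⁻) < ammonia < mesylate < OTf⁻ < N₂

N₂: no meaningful conjugate acid; N₂ departs as an exceptionally stable neutral molecule
OTf⁻: pKₐ(CF₃SO₃H (triflic acid)) ≈ -14 — charge spread over three oxygens and a CF₃ group; the premier leaving group in synthesis
mesylate: pKₐ(CH₃SO₃H (MsOH)) ≈ -1.9 — resonance-delocalised alkanesulfonate
ammonia: pKₐ(NH₄⁺) ≈ 9.2
methoxide (CH₃O⁻): pKₐ(CH₃OH) ≈ 15.5
tert-butoxide ((CH₃)₃CO⁻): pKₐ(t-BuOH) ≈ 18
amide anion (NH₂⁻): pKₐ(NH₃) ≈ 38
Reversing gives the worst-to-best order requested.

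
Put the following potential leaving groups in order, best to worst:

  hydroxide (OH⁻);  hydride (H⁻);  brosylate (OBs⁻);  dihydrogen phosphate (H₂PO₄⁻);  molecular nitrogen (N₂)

molecular nitrogen (N₂) > brosylate (OBs⁻) > dihydrogen phosphate (H₂PO₄⁻) > hydroxide (OH⁻) > hydride (H⁻)

Leaving-group ability tracks the stability of the departed species; conjugate-acid pKₐ is the usual yardstick (lower pKₐ → better LG).
molecular nitrogen (N₂): no meaningful conjugate acid; N₂ departs as an exceptionally stable neutral molecule
brosylate (OBs⁻): pKₐ(p-BrC₆H₄SO₃H) ≈ -2.8
dihydrogen phosphate (H₂PO₄⁻): pKₐ(H₃PO₄) ≈ 2.1 — moderate base; biological leaving group after further activation
hydroxide (OH⁻): pKₐ(H₂O) ≈ 15.7
hydride (H⁻): pKₐ(H₂) ≈ 36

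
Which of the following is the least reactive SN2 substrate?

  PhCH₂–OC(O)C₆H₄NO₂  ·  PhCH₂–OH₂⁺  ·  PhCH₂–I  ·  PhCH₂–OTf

Identical carbon frameworks mean the comparison reduces to leaving-group quality.
Leaving-group ability tracks the stability of the departed species; conjugate-acid pKₐ is the usual yardstick (lower pKₐ → better LG).
PhCH₂–OTf loses OTf⁻: pKₐ(CF₃SO₃H (triflic acid)) ≈ -14
PhCH₂–I loses I⁻: pKₐ(HI) ≈ -10
PhCH₂–OH₂⁺ loses H₂O: pKₐ(H₃O⁺) ≈ -1.7
PhCH₂–OC(O)C₆H₄NO₂ loses p-O₂N–C₆H₄–COO⁻: pKₐ(p-nitrobenzoic acid) ≈ 3.4

PhCH₂–OC(O)C₆H₄NO₂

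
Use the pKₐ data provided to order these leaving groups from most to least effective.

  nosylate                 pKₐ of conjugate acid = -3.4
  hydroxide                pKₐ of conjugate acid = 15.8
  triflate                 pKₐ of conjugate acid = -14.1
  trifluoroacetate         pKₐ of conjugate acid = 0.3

triflate > nosylate > trifluoroacetate > hydroxide

Lower conjugate-acid pKₐ ⇒ weaker base ⇒ better leaving group.
Sorting by the given values: triflate (-14.1), nosylate (-3.4), trifluoroacetate (0.3), hydroxide (15.8).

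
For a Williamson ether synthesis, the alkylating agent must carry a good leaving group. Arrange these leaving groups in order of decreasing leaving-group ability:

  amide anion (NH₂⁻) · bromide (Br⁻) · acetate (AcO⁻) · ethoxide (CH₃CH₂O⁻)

bromide (Br⁻) > acetate (AcO⁻) > ethoxide (CH₃CH₂O⁻) > amide anion (NH₂⁻)

The more stable X⁻ (or X) is on its own — i.e. the weaker a base it is — the better a leaving group it makes.
bromide (Br⁻): pKₐ(HBr) ≈ -9
acetate (AcO⁻): pKₐ(CH₃COOH) ≈ 4.8
ethoxide (CH₃CH₂O⁻): pKₐ(CH₃CH₂OH) ≈ 16
amide anion (NH₂⁻): pKₐ(NH₃) ≈ 38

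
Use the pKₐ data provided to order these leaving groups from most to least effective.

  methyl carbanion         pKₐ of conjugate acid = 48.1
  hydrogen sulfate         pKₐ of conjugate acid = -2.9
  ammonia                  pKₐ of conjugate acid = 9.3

Lower conjugate-acid pKₐ ⇒ weaker base ⇒ better leaving group.
Sorting by the given values: hydrogen sulfate (-2.9), ammonia (9.3), methyl carbanion (48.1).

hydrogen sulfate > ammonia > methyl carbanion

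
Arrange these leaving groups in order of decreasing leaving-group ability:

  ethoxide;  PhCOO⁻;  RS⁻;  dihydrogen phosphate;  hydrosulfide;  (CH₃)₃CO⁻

dihydrogen phosphate > PhCOO⁻ > hydrosulfide > RS⁻ > ethoxide > (CH₃)₃CO⁻

A good leaving group is a weak base: the lower the pKₐ of its conjugate acid, the more readily it departs.
dihydrogen phosphate: pKₐ(H₃PO₄) ≈ 2.1 — moderate base; biological leaving group after further activation
PhCOO⁻: pKₐ(C₆H₅COOH) ≈ 4.2
hydrosulfide: pKₐ(H₂S) ≈ 7
RS⁻: pKₐ(RSH (a thiol)) ≈ 10.5 — moderately basic; rarely leaves without activation
ethoxide: pKₐ(CH₃CH₂OH) ≈ 16
(CH₃)₃CO⁻: pKₐ(t-BuOH) ≈ 18 — bulky, strongly basic alkoxide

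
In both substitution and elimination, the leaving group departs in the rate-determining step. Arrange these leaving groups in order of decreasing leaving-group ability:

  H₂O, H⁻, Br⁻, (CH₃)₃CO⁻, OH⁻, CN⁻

A good leaving group is a weak base: the lower the pKₐ of its conjugate acid, the more readily it departs.
Br⁻: pKₐ(HBr) ≈ -9
H₂O: pKₐ(H₃O⁺) ≈ -1.7
CN⁻: pKₐ(HCN) ≈ 9.2
OH⁻: pKₐ(H₂O) ≈ 15.7
(CH₃)₃CO⁻: pKₐ(t-BuOH) ≈ 18
H⁻: pKₐ(H₂) ≈ 36

Br⁻ > H₂O > CN⁻ > OH⁻ > (CH₃)₃CO⁻ > H⁻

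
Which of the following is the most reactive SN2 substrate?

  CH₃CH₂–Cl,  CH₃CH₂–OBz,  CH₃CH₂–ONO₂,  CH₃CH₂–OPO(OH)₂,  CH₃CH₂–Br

CH₃CH₂–Br

With the same alkyl group throughout, only the leaving group differentiates the rates.
A good leaving group is a weak base: the lower the pKₐ of its conjugate acid, the more readily it departs.
CH₃CH₂–Br loses Br⁻: pKₐ(HBr) ≈ -9
CH₃CH₂–Cl loses Cl⁻: pKₐ(HCl) ≈ -7
CH₃CH₂–ONO₂ loses NO₃⁻: pKₐ(HNO₃) ≈ -1.3
CH₃CH₂–OPO(OH)₂ loses H₂PO₄⁻: pKₐ(H₃PO₄) ≈ 2.1
CH₃CH₂–OBz loses PhCOO⁻: pKₐ(C₆H₅COOH) ≈ 4.2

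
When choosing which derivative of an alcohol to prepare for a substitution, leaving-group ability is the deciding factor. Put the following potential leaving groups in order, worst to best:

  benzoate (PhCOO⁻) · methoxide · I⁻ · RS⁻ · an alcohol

methoxide < RS⁻ < benzoate (PhCOO⁻) < an alcohol < I⁻

Rank by basicity of the departing species: weakest base leaves most easily.
I⁻: pKₐ(HI) ≈ -10 — large, highly polarisable; very weak base
an alcohol: pKₐ(R'OH₂⁺) ≈ -2.4 — neutral; leaves from a protonated ether (an oxonium ion, R–O(H)R'⁺)
benzoate (PhCOO⁻): pKₐ(C₆H₅COOH) ≈ 4.2 — aryl carboxylate
RS⁻: pKₐ(RSH (a thiol)) ≈ 10.5 — moderately basic; rarely leaves without activation
methoxide: pKₐ(CH₃OH) ≈ 15.5 — strong base; alkoxides do not leave unassisted
Listed from poorest to best leaving group as asked.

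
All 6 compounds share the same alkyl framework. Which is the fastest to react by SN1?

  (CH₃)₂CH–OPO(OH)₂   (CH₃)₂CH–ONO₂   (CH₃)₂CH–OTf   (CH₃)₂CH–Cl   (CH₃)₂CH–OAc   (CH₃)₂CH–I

With the same alkyl group throughout, only the leaving group differentiates the rates.
Leaving-group ability tracks the stability of the departed species; conjugate-acid pKₐ is the usual yardstick (lower pKₐ → better LG).
(CH₃)₂CH–OTf loses OTf⁻: pKₐ(CF₃SO₃H (triflic acid)) ≈ -14
(CH₃)₂CH–I loses I⁻: pKₐ(HI) ≈ -10
(CH₃)₂CH–Cl loses Cl⁻: pKₐ(HCl) ≈ -7
(CH₃)₂CH–ONO₂ loses NO₃⁻: pKₐ(HNO₃) ≈ -1.3
(CH₃)₂CH–OPO(OH)₂ loses H₂PO₄⁻: pKₐ(H₃PO₄) ≈ 2.1
(CH₃)₂CH–OAc loses AcO⁻: pKₐ(CH₃COOH) ≈ 4.8

(CH₃)₂CH–OTf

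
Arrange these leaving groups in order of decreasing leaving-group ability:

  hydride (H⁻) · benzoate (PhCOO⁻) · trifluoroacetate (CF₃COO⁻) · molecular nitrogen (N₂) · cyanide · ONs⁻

molecular nitrogen (N₂) > ONs⁻ > trifluoroacetate (CF₃COO⁻) > benzoate (PhCOO⁻) > cyanide > hydride (H⁻)

molecular nitrogen (N₂): no meaningful conjugate acid; N₂ departs as an exceptionally stable neutral molecule
ONs⁻: pKₐ(p-O₂NC₆H₄SO₃H) ≈ -3.5
trifluoroacetate (CF₃COO⁻): pKₐ(CF₃COOH) ≈ 0.2
benzoate (PhCOO⁻): pKₐ(C₆H₅COOH) ≈ 4.2
cyanide: pKₐ(HCN) ≈ 9.2
hydride (H⁻): pKₐ(H₂) ≈ 36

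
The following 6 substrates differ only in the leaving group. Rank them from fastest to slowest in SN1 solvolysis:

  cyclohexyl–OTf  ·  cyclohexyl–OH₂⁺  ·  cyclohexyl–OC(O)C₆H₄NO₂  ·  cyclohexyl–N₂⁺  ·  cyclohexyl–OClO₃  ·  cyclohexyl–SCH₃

The skeletons are identical, so relative rate is governed entirely by leaving-group ability.
The more stable X⁻ (or X) is on its own — i.e. the weaker a base it is — the better a leaving group it makes.
cyclohexyl–N₂⁺ loses N₂: no meaningful conjugate acid; N₂ departs as an exceptionally stable neutral molecule
cyclohexyl–OTf loses OTf⁻: pKₐ(CF₃SO₃H (triflic acid)) ≈ -14
cyclohexyl–OClO₃ loses ClO₄⁻: pKₐ(HClO₄) ≈ -10
cyclohexyl–OH₂⁺ loses H₂O: pKₐ(H₃O⁺) ≈ -1.7
cyclohexyl–OC(O)C₆H₄NO₂ loses p-O₂N–C₆H₄–COO⁻: pKₐ(p-nitrobenzoic acid) ≈ 3.4
cyclohexyl–SCH₃ loses RS⁻: pKₐ(RSH (a thiol)) ≈ 10.5

cyclohexyl–N₂⁺ > cyclohexyl–OTf > cyclohexyl–OClO₃ > cyclohexyl–OH₂⁺ > cyclohexyl–OC(O)C₆H₄NO₂ > cyclohexyl–SCH₃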